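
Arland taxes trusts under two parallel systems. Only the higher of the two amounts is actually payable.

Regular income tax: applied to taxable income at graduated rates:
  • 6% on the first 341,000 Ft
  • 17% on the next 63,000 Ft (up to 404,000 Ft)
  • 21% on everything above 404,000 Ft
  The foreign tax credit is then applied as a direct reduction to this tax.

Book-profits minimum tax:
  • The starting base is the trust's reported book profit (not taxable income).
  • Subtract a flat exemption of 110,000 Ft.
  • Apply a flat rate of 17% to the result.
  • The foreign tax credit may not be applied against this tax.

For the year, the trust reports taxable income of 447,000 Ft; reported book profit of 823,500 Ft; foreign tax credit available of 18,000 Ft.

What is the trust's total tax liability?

121,295 Ft

Regular income tax:
  341,000 Ft × 6% = 20,460 Ft
  63,000 Ft × 17% = 10,710 Ft
  43,000 Ft × 21% = 9,030 Ft
  → 40,200 Ft
  Less foreign tax credit 18,000 Ft → 22,200 Ft

Book-profits minimum tax:
  Base (reported book profit): 823,500 Ft
  Less exemption 110,000 Ft → base 713,500 Ft
  713,500 Ft × 17% = 121,295 Ft

121,295 Ft > 22,200 Ft, so the book-profits minimum tax is the binding amount.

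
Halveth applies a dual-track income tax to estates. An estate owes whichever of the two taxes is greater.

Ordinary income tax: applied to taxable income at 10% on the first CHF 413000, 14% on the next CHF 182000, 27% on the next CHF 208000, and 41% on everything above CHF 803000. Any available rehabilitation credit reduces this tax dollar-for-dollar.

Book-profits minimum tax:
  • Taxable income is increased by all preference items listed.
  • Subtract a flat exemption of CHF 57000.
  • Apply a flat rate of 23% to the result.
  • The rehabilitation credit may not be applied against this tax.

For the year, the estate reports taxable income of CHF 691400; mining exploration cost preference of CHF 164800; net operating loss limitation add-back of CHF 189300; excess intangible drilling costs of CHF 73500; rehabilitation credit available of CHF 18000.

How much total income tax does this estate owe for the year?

CHF 244260

Ordinary income tax:
  CHF 413000 × 10% = CHF 41300
  CHF 182000 × 14% = CHF 25480
  CHF 96400 × 27% = CHF 26028
  → CHF 92808
  Less rehabilitation credit CHF 18000 → CHF 74808

Book-profits minimum tax:
  Adjusted income: CHF 691400 + CHF 164800 + CHF 189300 + CHF 73500 = CHF 1119000
  Less exemption CHF 57000 → base CHF 1062000
  CHF 1062000 × 23% = CHF 244260

CHF 244260 > CHF 74808, so the book-profits minimum tax is the binding amount.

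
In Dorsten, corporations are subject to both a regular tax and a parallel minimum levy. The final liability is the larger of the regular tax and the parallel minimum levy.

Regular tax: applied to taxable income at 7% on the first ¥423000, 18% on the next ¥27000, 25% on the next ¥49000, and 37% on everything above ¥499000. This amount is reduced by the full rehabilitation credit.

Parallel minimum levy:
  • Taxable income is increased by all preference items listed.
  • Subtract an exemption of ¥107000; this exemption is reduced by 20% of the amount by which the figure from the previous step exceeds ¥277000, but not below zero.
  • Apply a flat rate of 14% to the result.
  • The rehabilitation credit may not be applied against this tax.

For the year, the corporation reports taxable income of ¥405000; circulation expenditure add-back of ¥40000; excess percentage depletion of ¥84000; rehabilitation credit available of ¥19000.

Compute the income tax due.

¥66136

Parallel minimum levy:
  Adjusted income: ¥405000 + ¥40000 + ¥84000 = ¥529000
  Exemption: ¥107000 − 20% × (¥529000 − ¥277000) = ¥107000 − ¥50400 = ¥56600
  Base: ¥529000 − ¥56600 = ¥472400
  ¥472400 × 14% = ¥66136

Regular tax:
  ¥405000 × 7% = ¥28350
  Less rehabilitation credit ¥19000 → ¥9350

¥66136 > ¥9350, so the parallel minimum levy is the binding amount.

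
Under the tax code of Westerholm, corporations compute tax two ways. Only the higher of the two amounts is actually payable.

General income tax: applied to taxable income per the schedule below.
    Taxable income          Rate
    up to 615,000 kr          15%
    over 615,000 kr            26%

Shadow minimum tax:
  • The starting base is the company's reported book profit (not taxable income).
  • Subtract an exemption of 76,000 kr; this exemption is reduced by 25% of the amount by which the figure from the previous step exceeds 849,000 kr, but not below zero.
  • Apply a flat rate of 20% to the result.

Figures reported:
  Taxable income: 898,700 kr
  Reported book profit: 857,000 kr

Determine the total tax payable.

166,012 kr

Shadow minimum tax:
  Base (reported book profit): 857,000 kr
  Exemption: 76,000 kr − 25% × (857,000 kr − 849,000 kr) = 76,000 kr − 2,000 kr = 74,000 kr
  Base: 857,000 kr − 74,000 kr = 783,000 kr
  783,000 kr × 20% = 156,600 kr

General income tax:
  615,000 kr × 15% = 92,250 kr
  283,700 kr × 26% = 73,762 kr
  → 166,012 kr

166,012 kr > 156,600 kr, so the general income tax governs.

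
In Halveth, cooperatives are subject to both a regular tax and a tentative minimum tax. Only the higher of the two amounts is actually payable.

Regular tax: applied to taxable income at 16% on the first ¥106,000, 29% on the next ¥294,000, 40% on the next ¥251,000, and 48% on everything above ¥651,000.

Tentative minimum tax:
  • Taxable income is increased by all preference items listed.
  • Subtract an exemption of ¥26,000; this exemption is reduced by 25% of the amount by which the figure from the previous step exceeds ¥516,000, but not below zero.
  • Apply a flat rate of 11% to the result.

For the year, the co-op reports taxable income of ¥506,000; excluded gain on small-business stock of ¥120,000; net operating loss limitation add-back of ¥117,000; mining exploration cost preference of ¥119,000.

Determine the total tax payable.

¥144,620

Tentative minimum tax:
  Adjusted income: ¥506,000 + ¥120,000 + ¥117,000 + ¥119,000 = ¥862,000
  Exemption: 25% × (¥862,000 − ¥516,000) = ¥86,500 ≥ ¥26,000, so the exemption is fully phased out
  Base: ¥862,000 − ¥0 = ¥862,000
  ¥862,000 × 11% = ¥94,820

Regular tax:
  ¥106,000 × 16% = ¥16,960
  ¥294,000 × 29% = ¥85,260
  ¥106,000 × 40% = ¥42,400
  → ¥144,620

¥144,620 > ¥94,820, so the regular tax governs.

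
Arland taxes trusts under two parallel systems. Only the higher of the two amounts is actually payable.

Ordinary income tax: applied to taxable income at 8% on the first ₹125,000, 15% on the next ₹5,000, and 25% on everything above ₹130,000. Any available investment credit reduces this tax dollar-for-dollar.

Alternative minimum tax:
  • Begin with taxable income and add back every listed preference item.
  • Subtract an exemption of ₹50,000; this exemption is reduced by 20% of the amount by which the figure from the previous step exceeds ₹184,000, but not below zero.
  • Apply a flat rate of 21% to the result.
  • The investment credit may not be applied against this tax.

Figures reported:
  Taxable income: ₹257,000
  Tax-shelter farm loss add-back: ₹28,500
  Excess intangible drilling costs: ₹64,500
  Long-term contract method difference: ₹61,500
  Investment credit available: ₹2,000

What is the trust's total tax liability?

₹85,470

Alternative minimum tax:
  Adjusted income: ₹257,000 + ₹28,500 + ₹64,500 + ₹61,500 = ₹411,500
  Exemption: ₹50,000 − 20% × (₹411,500 − ₹184,000) = ₹50,000 − ₹45,500 = ₹4,500
  Base: ₹411,500 − ₹4,500 = ₹407,000
  ₹407,000 × 21% = ₹85,470

Ordinary income tax:
  ₹125,000 × 8% = ₹10,000
  ₹5,000 × 15% = ₹750
  ₹127,000 × 25% = ₹31,750
  → ₹42,500
  Less investment credit ₹2,000 → ₹40,500

₹85,470 > ₹40,500, so the alternative minimum tax is the binding amount.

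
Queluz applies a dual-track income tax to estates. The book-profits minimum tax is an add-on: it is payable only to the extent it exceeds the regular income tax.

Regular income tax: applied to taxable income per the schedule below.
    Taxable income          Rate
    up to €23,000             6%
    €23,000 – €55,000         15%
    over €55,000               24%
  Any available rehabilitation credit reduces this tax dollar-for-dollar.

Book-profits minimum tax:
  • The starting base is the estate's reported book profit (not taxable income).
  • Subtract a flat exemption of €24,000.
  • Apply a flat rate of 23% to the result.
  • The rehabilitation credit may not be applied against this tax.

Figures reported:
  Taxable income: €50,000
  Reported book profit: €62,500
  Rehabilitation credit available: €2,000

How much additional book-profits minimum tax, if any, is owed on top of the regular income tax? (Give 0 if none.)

€5,425

Book-profits minimum tax:
  Base (reported book profit): €62,500
  Less exemption €24,000 → base €38,500
  €38,500 × 23% = €8,855

Regular income tax:
  €23,000 × 6% = €1,380
  €27,000 × 15% = €4,050
  → €5,430
  Less rehabilitation credit €2,000 → €3,430

Excess of book-profits minimum tax over regular income tax: €8,855 − €3,430 = €5,425.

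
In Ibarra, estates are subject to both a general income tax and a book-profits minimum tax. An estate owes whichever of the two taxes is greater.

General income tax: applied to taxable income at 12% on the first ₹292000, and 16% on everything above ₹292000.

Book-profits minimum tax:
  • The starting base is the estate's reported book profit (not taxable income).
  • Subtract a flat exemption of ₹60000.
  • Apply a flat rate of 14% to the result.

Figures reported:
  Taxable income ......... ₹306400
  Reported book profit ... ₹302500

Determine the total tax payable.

₹37344

General income tax:
  ₹292000 × 12% = ₹35040
  ₹14400 × 16% = ₹2304
  → ₹37344

Book-profits minimum tax:
  Base (reported book profit): ₹302500
  Less exemption ₹60000 → base ₹242500
  ₹242500 × 14% = ₹33950

₹37344 > ₹33950, so the general income tax governs.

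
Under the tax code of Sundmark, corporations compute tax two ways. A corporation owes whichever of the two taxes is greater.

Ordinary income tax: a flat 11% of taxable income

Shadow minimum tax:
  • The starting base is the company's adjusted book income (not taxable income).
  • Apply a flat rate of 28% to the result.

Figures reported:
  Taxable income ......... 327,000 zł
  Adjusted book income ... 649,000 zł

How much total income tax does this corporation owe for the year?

181,720 zł

Shadow minimum tax:
  Base (adjusted book income): 649,000 zł
  649,000 zł × 28% = 181,720 zł

Ordinary income tax:
  327,000 zł × 11% = 35,970 zł

181,720 zł > 35,970 zł, so the shadow minimum tax is the binding amount.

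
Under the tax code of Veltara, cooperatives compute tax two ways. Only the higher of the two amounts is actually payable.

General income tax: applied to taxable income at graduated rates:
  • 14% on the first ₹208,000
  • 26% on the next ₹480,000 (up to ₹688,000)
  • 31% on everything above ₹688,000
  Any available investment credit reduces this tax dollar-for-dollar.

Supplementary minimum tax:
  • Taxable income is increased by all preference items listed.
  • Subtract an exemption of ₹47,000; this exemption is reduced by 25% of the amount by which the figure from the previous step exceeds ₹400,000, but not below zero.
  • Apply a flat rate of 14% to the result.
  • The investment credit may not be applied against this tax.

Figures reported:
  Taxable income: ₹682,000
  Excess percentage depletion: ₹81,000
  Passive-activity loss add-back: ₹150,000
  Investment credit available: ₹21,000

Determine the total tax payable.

₹131,360

Supplementary minimum tax:
  Adjusted income: ₹682,000 + ₹81,000 + ₹150,000 = ₹913,000
  Exemption: 25% × (₹913,000 − ₹400,000) = ₹128,250 ≥ ₹47,000, so the exemption is fully phased out
  Base: ₹913,000 − ₹0 = ₹913,000
  ₹913,000 × 14% = ₹127,820

General income tax:
  ₹208,000 × 14% = ₹29,120
  ₹474,000 × 26% = ₹123,240
  → ₹152,360
  Less investment credit ₹21,000 → ₹131,360

₹131,360 > ₹127,820, so the general income tax governs.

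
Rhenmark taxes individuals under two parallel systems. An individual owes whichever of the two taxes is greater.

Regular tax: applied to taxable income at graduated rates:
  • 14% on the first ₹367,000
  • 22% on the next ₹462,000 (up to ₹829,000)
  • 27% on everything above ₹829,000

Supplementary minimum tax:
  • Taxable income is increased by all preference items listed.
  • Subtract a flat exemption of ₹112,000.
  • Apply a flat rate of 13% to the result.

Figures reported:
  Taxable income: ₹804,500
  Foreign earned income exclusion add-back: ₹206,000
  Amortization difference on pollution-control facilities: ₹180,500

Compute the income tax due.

Supplementary minimum tax:
  Adjusted income: ₹804,500 + ₹206,000 + ₹180,500 = ₹1,191,000
  Less exemption ₹112,000 → base ₹1,079,000
  ₹1,079,000 × 13% = ₹140,270

Regular tax:
  ₹367,000 × 14% = ₹51,380
  ₹437,500 × 22% = ₹96,250
  → ₹147,630

₹147,630 > ₹140,270, so the regular tax governs.

₹147,630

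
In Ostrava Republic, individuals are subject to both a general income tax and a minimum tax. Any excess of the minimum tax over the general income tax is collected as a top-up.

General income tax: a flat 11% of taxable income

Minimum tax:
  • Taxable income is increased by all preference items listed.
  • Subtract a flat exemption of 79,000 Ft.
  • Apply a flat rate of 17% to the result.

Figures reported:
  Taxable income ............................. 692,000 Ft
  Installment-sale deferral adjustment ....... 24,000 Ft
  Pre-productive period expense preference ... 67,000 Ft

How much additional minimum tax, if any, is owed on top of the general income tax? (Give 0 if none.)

Minimum tax:
  Adjusted income: 692,000 Ft + 24,000 Ft + 67,000 Ft = 783,000 Ft
  Less exemption 79,000 Ft → base 704,000 Ft
  704,000 Ft × 17% = 119,680 Ft

General income tax:
  692,000 Ft × 11% = 76,120 Ft

Excess of minimum tax over general income tax: 119,680 Ft − 76,120 Ft = 43,560 Ft.

43,560 Ft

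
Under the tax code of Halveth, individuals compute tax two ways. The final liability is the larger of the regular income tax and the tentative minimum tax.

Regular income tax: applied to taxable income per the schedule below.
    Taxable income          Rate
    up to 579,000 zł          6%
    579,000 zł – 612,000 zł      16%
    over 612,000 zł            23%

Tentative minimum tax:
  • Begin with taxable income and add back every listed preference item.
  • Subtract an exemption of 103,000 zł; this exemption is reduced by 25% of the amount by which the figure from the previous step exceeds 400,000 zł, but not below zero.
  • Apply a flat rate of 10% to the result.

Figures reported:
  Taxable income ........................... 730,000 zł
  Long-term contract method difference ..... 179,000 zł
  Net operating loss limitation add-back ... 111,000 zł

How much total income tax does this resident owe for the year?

102,000 zł

Tentative minimum tax:
  Adjusted income: 730,000 zł + 179,000 zł + 111,000 zł = 1,020,000 zł
  Exemption: 25% × (1,020,000 zł − 400,000 zł) = 155,000 zł ≥ 103,000 zł, so the exemption is fully phased out
  Base: 1,020,000 zł − 0 zł = 1,020,000 zł
  1,020,000 zł × 10% = 102,000 zł

Regular income tax:
  579,000 zł × 6% = 34,740 zł
  33,000 zł × 16% = 5,280 zł
  118,000 zł × 23% = 27,140 zł
  → 67,160 zł

102,000 zł > 67,160 zł, so the tentative minimum tax is the binding amount.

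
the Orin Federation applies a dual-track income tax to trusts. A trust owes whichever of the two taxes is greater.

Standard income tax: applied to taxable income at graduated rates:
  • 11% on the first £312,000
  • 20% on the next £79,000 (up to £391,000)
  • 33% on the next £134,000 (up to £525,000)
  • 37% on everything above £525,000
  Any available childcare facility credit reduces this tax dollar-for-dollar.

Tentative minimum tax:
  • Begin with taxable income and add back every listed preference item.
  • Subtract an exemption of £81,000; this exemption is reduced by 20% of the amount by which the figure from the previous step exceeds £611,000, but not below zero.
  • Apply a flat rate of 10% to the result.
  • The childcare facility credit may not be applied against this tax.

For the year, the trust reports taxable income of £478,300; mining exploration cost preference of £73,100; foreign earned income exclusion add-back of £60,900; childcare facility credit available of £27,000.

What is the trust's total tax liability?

Standard income tax:
  £312,000 × 11% = £34,320
  £79,000 × 20% = £15,800
  £87,300 × 33% = £28,809
  → £78,929
  Less childcare facility credit £27,000 → £51,929

Tentative minimum tax:
  Adjusted income: £478,300 + £73,100 + £60,900 = £612,300
  Exemption: £81,000 − 20% × (£612,300 − £611,000) = £81,000 − £260 = £80,740
  Base: £612,300 − £80,740 = £531,560
  £531,560 × 10% = £53,156

£53,156 > £51,929, so the tentative minimum tax is the binding amount.

£53,156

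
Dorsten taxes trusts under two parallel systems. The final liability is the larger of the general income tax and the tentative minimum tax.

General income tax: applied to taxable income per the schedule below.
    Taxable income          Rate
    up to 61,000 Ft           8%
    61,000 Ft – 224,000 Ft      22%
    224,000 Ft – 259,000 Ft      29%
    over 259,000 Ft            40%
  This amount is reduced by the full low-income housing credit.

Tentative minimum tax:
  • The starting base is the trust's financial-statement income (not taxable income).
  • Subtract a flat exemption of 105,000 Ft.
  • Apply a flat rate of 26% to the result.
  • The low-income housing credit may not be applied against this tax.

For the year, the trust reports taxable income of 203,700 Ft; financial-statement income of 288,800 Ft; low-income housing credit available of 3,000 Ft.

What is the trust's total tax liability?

Tentative minimum tax:
  Base (financial-statement income): 288,800 Ft
  Less exemption 105,000 Ft → base 183,800 Ft
  183,800 Ft × 26% = 47,788 Ft

General income tax:
  61,000 Ft × 8% = 4,880 Ft
  142,700 Ft × 22% = 31,394 Ft
  → 36,274 Ft
  Less low-income housing credit 3,000 Ft → 33,274 Ft

47,788 Ft > 33,274 Ft, so the tentative minimum tax is the binding amount.

47,788 Ft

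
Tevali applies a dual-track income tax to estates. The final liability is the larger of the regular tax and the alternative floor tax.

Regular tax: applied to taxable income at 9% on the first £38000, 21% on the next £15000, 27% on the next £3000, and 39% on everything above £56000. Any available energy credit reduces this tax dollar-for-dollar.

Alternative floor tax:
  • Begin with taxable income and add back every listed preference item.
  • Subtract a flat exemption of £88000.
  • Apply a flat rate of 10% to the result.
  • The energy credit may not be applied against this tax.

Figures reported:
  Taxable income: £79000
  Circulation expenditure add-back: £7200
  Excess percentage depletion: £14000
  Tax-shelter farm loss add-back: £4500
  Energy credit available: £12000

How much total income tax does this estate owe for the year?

Regular tax:
  £38000 × 9% = £3420
  £15000 × 21% = £3150
  £3000 × 27% = £810
  £23000 × 39% = £8970
  → £16350
  Less energy credit £12000 → £4350

Alternative floor tax:
  Adjusted income: £79000 + £7200 + £14000 + £4500 = £104700
  Less exemption £88000 → base £16700
  £16700 × 10% = £1670

£4350 > £1670, so the regular tax governs.

£4350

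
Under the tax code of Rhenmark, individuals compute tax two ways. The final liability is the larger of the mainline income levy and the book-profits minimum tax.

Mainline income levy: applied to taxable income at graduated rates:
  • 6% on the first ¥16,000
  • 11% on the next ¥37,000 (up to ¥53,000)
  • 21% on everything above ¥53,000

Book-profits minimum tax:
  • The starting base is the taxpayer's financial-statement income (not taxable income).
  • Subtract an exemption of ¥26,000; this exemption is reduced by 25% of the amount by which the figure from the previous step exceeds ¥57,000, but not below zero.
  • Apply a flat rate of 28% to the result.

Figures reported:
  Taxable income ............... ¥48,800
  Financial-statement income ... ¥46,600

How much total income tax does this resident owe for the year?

¥5,768

Book-profits minimum tax:
  Base (financial-statement income): ¥46,600
  Exemption: ¥46,600 ≤ ¥57,000, so full ¥26,000 applies
  Base: ¥46,600 − ¥26,000 = ¥20,600
  ¥20,600 × 28% = ¥5,768

Mainline income levy:
  ¥16,000 × 6% = ¥960
  ¥32,800 × 11% = ¥3,608
  → ¥4,568

¥5,768 > ¥4,568, so the book-profits minimum tax is the binding amount.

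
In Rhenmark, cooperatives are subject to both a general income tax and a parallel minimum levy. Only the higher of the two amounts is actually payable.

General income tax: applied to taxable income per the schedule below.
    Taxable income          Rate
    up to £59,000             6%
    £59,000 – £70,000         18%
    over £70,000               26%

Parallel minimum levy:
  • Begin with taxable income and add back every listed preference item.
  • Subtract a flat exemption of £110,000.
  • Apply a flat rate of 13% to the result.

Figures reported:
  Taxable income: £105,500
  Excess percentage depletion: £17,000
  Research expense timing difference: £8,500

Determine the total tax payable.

General income tax:
  £59,000 × 6% = £3,540
  £11,000 × 18% = £1,980
  £35,500 × 26% = £9,230
  → £14,750

Parallel minimum levy:
  Adjusted income: £105,500 + £17,000 + £8,500 = £131,000
  Less exemption £110,000 → base £21,000
  £21,000 × 13% = £2,730

£14,750 > £2,730, so the general income tax governs.

£14,750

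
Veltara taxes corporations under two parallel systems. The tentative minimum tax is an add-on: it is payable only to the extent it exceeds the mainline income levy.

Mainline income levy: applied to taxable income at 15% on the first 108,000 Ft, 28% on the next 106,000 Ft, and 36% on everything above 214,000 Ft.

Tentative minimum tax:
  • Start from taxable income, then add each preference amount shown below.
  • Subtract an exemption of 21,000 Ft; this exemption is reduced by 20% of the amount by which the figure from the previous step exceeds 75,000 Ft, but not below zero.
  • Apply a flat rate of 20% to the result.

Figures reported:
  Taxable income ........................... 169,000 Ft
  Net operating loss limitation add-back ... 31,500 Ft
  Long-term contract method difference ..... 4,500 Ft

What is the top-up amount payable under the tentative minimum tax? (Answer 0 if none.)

Mainline income levy:
  108,000 Ft × 15% = 16,200 Ft
  61,000 Ft × 28% = 17,080 Ft
  → 33,280 Ft

Tentative minimum tax:
  Adjusted income: 169,000 Ft + 31,500 Ft + 4,500 Ft = 205,000 Ft
  Exemption: 20% × (205,000 Ft − 75,000 Ft) = 26,000 Ft ≥ 21,000 Ft, so the exemption is fully phased out
  Base: 205,000 Ft − 0 Ft = 205,000 Ft
  205,000 Ft × 20% = 41,000 Ft

Excess of tentative minimum tax over mainline income levy: 41,000 Ft − 33,280 Ft = 7,720 Ft.

7,720 Ft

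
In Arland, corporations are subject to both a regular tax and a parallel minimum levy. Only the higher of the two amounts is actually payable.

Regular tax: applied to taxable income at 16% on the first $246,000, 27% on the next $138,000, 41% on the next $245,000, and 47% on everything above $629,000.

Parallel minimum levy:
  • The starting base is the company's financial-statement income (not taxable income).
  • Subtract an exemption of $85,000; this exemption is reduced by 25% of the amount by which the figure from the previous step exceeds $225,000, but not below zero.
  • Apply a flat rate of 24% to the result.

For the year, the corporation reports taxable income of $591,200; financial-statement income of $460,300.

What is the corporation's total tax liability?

Parallel minimum levy:
  Base (financial-statement income): $460,300
  Exemption: $85,000 − 25% × ($460,300 − $225,000) = $85,000 − $58,825 = $26,175
  Base: $460,300 − $26,175 = $434,125
  $434,125 × 24% = $104,190

Regular tax:
  $246,000 × 16% = $39,360
  $138,000 × 27% = $37,260
  $207,200 × 41% = $84,952
  → $161,572

$161,572 > $104,190, so the regular tax governs.

$161,572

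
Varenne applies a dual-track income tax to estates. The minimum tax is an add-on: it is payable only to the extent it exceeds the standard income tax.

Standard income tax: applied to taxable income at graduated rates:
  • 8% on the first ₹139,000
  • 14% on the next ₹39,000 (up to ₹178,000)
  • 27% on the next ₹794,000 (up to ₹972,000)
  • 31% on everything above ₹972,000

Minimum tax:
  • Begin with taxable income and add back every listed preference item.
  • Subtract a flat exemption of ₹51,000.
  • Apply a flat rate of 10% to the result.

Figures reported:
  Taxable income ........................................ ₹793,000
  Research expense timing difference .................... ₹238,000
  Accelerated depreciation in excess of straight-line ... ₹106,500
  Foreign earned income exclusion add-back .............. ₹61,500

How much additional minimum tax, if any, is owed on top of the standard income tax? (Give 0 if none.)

₹0

Standard income tax:
  ₹139,000 × 8% = ₹11,120
  ₹39,000 × 14% = ₹5,460
  ₹615,000 × 27% = ₹166,050
  → ₹182,630

Minimum tax:
  Adjusted income: ₹793,000 + ₹238,000 + ₹106,500 + ₹61,500 = ₹1,199,000
  Less exemption ₹51,000 → base ₹1,148,000
  ₹1,148,000 × 10% = ₹114,800

₹114,800 ≤ ₹182,630, so no add-on is due.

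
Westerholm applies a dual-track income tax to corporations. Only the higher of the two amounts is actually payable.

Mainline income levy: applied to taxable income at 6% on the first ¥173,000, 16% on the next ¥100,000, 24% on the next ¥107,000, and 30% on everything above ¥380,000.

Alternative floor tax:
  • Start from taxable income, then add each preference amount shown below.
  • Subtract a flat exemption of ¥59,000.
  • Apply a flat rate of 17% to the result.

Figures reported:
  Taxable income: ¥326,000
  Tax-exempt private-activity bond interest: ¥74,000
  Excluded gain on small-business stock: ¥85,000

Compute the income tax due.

Alternative floor tax:
  Adjusted income: ¥326,000 + ¥74,000 + ¥85,000 = ¥485,000
  Less exemption ¥59,000 → base ¥426,000
  ¥426,000 × 17% = ¥72,420

Mainline income levy:
  ¥173,000 × 6% = ¥10,380
  ¥100,000 × 16% = ¥16,000
  ¥53,000 × 24% = ¥12,720
  → ¥39,100

¥72,420 > ¥39,100, so the alternative floor tax is the binding amount.

¥72,420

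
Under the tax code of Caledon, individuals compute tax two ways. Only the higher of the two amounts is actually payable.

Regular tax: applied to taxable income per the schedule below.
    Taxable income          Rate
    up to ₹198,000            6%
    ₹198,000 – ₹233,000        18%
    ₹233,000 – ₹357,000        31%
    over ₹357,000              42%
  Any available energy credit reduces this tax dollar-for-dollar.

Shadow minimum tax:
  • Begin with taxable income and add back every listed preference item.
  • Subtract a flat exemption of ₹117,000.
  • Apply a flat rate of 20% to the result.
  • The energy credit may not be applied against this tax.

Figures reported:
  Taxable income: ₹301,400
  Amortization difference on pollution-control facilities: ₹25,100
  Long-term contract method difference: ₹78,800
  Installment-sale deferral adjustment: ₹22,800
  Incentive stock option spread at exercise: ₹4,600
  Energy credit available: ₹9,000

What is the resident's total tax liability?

₹63,140

Shadow minimum tax:
  Adjusted income: ₹301,400 + ₹25,100 + ₹78,800 + ₹22,800 + ₹4,600 = ₹432,700
  Less exemption ₹117,000 → base ₹315,700
  ₹315,700 × 20% = ₹63,140

Regular tax:
  ₹198,000 × 6% = ₹11,880
  ₹35,000 × 18% = ₹6,300
  ₹68,400 × 31% = ₹21,204
  → ₹39,384
  Less energy credit ₹9,000 → ₹30,384

₹63,140 > ₹30,384, so the shadow minimum tax is the binding amount.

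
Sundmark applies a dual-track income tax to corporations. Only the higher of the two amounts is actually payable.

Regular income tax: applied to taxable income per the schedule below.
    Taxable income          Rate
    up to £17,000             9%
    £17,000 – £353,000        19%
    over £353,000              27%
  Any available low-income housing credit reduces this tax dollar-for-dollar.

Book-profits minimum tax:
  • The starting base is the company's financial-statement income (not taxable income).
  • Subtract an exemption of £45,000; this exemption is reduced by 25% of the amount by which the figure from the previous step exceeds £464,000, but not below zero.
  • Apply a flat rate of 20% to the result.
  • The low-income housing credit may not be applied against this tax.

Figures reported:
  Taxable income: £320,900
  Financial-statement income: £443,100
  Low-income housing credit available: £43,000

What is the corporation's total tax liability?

Regular income tax:
  £17,000 × 9% = £1,530
  £303,900 × 19% = £57,741
  → £59,271
  Less low-income housing credit £43,000 → £16,271

Book-profits minimum tax:
  Base (financial-statement income): £443,100
  Exemption: £443,100 ≤ £464,000, so full £45,000 applies
  Base: £443,100 − £45,000 = £398,100
  £398,100 × 20% = £79,620

£79,620 > £16,271, so the book-profits minimum tax is the binding amount.

£79,620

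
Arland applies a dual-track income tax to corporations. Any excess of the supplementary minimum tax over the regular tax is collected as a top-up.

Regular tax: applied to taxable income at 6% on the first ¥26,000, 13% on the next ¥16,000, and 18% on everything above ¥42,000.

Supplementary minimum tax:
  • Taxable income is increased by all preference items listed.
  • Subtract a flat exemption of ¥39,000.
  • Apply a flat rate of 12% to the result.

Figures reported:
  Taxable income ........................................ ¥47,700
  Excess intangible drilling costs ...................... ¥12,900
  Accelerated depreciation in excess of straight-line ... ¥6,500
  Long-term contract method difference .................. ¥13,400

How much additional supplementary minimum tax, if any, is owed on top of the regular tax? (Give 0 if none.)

¥314

Supplementary minimum tax:
  Adjusted income: ¥47,700 + ¥12,900 + ¥6,500 + ¥13,400 = ¥80,500
  Less exemption ¥39,000 → base ¥41,500
  ¥41,500 × 12% = ¥4,980

Regular tax:
  ¥26,000 × 6% = ¥1,560
  ¥16,000 × 13% = ¥2,080
  ¥5,700 × 18% = ¥1,026
  → ¥4,666

Excess of supplementary minimum tax over regular tax: ¥4,980 − ¥4,666 = ¥314.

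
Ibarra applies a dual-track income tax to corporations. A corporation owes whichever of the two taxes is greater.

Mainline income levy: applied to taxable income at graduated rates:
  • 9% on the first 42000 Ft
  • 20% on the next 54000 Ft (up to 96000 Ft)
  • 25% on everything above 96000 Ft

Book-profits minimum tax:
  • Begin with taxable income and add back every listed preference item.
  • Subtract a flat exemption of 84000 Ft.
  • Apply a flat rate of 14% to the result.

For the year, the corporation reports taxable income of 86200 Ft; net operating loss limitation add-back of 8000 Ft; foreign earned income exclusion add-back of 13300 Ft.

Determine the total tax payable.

Book-profits minimum tax:
  Adjusted income: 86200 Ft + 8000 Ft + 13300 Ft = 107500 Ft
  Less exemption 84000 Ft → base 23500 Ft
  23500 Ft × 14% = 3290 Ft

Mainline income levy:
  42000 Ft × 9% = 3780 Ft
  44200 Ft × 20% = 8840 Ft
  → 12620 Ft

12620 Ft > 3290 Ft, so the mainline income levy governs.

12620 Ft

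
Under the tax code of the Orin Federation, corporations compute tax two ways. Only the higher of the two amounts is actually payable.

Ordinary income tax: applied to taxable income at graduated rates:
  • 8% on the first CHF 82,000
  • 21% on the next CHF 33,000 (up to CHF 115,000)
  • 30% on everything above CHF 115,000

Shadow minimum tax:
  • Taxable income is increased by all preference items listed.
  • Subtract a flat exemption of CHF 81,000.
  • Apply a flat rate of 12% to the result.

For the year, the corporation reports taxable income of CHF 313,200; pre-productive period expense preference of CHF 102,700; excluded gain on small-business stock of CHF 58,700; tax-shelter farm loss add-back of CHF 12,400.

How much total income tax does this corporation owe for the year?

Ordinary income tax:
  CHF 82,000 × 8% = CHF 6,560
  CHF 33,000 × 21% = CHF 6,930
  CHF 198,200 × 30% = CHF 59,460
  → CHF 72,950

Shadow minimum tax:
  Adjusted income: CHF 313,200 + CHF 102,700 + CHF 58,700 + CHF 12,400 = CHF 487,000
  Less exemption CHF 81,000 → base CHF 406,000
  CHF 406,000 × 12% = CHF 48,720

CHF 72,950 > CHF 48,720, so the ordinary income tax governs.

CHF 72,950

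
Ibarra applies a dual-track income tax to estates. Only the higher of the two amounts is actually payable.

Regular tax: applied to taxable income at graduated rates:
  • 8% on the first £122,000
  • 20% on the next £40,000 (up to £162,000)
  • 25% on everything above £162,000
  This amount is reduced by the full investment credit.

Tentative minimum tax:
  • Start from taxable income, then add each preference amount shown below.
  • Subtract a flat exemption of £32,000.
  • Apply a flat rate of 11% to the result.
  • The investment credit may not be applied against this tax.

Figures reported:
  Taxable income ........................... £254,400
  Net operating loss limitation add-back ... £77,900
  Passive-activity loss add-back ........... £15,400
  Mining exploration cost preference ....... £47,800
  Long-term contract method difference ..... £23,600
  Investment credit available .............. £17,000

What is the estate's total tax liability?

£42,581

Tentative minimum tax:
  Adjusted income: £254,400 + £77,900 + £15,400 + £47,800 + £23,600 = £419,100
  Less exemption £32,000 → base £387,100
  £387,100 × 11% = £42,581

Regular tax:
  £122,000 × 8% = £9,760
  £40,000 × 20% = £8,000
  £92,400 × 25% = £23,100
  → £40,860
  Less investment credit £17,000 → £23,860

£42,581 > £23,860, so the tentative minimum tax is the binding amount.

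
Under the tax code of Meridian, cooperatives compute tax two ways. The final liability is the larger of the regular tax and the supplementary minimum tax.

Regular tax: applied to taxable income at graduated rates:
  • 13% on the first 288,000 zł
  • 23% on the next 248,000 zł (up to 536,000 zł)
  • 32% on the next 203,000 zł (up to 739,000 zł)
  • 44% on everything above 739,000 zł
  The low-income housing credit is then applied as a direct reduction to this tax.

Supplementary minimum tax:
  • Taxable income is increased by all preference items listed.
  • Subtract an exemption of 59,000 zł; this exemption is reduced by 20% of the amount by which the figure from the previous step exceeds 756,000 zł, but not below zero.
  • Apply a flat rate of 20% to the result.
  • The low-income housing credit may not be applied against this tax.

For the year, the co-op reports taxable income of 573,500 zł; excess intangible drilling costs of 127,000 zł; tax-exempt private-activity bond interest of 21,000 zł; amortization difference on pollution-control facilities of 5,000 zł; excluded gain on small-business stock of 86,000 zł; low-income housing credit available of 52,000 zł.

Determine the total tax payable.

Supplementary minimum tax:
  Adjusted income: 573,500 zł + 127,000 zł + 21,000 zł + 5,000 zł + 86,000 zł = 812,500 zł
  Exemption: 59,000 zł − 20% × (812,500 zł − 756,000 zł) = 59,000 zł − 11,300 zł = 47,700 zł
  Base: 812,500 zł − 47,700 zł = 764,800 zł
  764,800 zł × 20% = 152,960 zł

Regular tax:
  288,000 zł × 13% = 37,440 zł
  248,000 zł × 23% = 57,040 zł
  37,500 zł × 32% = 12,000 zł
  → 106,480 zł
  Less low-income housing credit 52,000 zł → 54,480 zł

152,960 zł > 54,480 zł, so the supplementary minimum tax is the binding amount.

152,960 zł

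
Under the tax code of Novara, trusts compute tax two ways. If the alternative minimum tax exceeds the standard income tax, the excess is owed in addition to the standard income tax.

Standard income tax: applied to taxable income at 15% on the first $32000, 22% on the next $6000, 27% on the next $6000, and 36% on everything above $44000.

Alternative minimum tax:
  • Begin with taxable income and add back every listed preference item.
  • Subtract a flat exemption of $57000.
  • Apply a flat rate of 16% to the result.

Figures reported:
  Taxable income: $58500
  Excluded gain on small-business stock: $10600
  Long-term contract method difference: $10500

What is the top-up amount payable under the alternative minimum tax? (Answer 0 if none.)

Alternative minimum tax:
  Adjusted income: $58500 + $10600 + $10500 = $79600
  Less exemption $57000 → base $22600
  $22600 × 16% = $3616

Standard income tax:
  $32000 × 15% = $4800
  $6000 × 22% = $1320
  $6000 × 27% = $1620
  $14500 × 36% = $5220
  → $12960

$3616 ≤ $12960, so no add-on is due.

$0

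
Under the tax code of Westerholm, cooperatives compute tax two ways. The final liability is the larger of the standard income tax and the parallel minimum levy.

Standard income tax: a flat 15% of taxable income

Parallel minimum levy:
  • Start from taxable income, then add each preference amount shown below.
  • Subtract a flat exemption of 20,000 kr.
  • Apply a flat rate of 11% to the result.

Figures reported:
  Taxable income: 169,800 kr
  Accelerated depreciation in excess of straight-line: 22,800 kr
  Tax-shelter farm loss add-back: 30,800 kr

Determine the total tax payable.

Standard income tax:
  169,800 kr × 15% = 25,470 kr

Parallel minimum levy:
  Adjusted income: 169,800 kr + 22,800 kr + 30,800 kr = 223,400 kr
  Less exemption 20,000 kr → base 203,400 kr
  203,400 kr × 11% = 22,374 kr

25,470 kr > 22,374 kr, so the standard income tax governs.

25,470 kr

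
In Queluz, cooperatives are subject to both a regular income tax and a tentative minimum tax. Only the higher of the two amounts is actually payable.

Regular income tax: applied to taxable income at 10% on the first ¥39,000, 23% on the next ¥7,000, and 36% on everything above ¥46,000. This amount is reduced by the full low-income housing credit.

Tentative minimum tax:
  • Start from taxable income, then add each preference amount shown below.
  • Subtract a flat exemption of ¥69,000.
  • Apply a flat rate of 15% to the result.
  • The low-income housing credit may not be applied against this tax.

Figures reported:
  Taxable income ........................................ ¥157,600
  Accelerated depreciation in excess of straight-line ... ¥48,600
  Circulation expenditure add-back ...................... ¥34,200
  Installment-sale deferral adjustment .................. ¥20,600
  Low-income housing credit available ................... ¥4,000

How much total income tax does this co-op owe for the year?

¥41,686

Tentative minimum tax:
  Adjusted income: ¥157,600 + ¥48,600 + ¥34,200 + ¥20,600 = ¥261,000
  Less exemption ¥69,000 → base ¥192,000
  ¥192,000 × 15% = ¥28,800

Regular income tax:
  ¥39,000 × 10% = ¥3,900
  ¥7,000 × 23% = ¥1,610
  ¥111,600 × 36% = ¥40,176
  → ¥45,686
  Less low-income housing credit ¥4,000 → ¥41,686

¥41,686 > ¥28,800, so the regular income tax governs.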